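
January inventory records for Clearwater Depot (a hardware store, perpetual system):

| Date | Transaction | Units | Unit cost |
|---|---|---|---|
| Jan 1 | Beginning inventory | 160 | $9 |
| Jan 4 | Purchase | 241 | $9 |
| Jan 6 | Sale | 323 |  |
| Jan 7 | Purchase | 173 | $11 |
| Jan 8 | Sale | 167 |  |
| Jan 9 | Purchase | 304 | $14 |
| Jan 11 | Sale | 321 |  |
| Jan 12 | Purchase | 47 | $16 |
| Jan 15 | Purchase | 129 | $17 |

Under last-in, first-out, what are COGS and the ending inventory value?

Jan 6, 323 sold [LIFO — newest first]: 241 @ $9 + 82 @ $9 = $2,907
Jan 8, 167 sold [LIFO — newest first]: 167 @ $11 = $1,837
Jan 11, 321 sold [LIFO — newest first]: 304 @ $14 + 6 @ $11 + 11 @ $9 = $4,421
Total COGS = $2,907 + $1,837 + $4,421 = $9,165
Ending inventory: 67 @ $9 + 47 @ $16 + 129 @ $17 = $3,548
Check: goods available $12,713 = COGS $9,165 + ending $3,548

COGS = $9,165; ending inventory = $3,548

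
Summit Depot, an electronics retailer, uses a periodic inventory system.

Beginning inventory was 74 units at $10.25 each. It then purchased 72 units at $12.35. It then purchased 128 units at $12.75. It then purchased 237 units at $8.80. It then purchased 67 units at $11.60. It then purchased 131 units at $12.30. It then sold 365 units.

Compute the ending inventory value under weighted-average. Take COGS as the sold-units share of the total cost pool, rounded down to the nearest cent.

Ending inventory = $3,762.07

Sale 1, sell 365: 365/709 × $7,753.80 → $3,991.73
Ending inventory (cost pool remaining) = $3,762.07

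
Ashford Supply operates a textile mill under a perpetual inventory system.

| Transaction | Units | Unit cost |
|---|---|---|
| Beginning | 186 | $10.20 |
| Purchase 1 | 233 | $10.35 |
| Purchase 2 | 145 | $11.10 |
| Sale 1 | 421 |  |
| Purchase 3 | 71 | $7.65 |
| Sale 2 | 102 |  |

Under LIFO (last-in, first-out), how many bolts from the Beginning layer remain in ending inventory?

112

Sale 1 (421) [LIFO — newest first]: 145 @ $11.10 + 233 @ $10.35 + 43 @ $10.20 = $4,459.65
Sale 2 (102) [LIFO — newest first]: 71 @ $7.65 + 31 @ $10.20 = $859.35
Total COGS = $4,459.65 + $859.35 = $5,319.00
Ending inventory: 112 @ $10.20 = $1,142.40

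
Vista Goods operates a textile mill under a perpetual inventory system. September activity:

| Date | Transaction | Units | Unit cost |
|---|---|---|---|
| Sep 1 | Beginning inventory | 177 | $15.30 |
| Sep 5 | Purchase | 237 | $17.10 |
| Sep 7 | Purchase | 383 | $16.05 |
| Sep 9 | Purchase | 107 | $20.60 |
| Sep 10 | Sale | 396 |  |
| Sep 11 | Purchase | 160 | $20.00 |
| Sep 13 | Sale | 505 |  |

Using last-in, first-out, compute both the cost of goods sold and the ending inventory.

Sep 10, 396 sold [LIFO — newest first]: 107 @ $20.60 + 289 @ $16.05 = $6,842.65
Sep 13, 505 sold [LIFO — newest first]: 160 @ $20.00 + 94 @ $16.05 + 237 @ $17.10 + 14 @ $15.30 = $8,975.60
Total COGS = $6,842.65 + $8,975.60 = $15,818.25
Ending inventory: 163 @ $15.30 = $2,493.90

COGS = $15,818.25; ending inventory = $2,493.90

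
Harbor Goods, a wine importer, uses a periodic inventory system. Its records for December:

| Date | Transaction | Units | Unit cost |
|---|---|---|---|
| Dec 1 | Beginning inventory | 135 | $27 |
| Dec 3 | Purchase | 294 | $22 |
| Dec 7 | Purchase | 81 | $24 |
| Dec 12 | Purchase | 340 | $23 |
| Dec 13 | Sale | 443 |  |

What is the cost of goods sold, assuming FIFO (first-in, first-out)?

Dec 13, 443 sold [FIFO — oldest first]: 135 @ $27 + 294 @ $22 + 14 @ $24 = $10,449
Ending inventory: 67 @ $24 + 340 @ $23 = $9,428

COGS = $10,449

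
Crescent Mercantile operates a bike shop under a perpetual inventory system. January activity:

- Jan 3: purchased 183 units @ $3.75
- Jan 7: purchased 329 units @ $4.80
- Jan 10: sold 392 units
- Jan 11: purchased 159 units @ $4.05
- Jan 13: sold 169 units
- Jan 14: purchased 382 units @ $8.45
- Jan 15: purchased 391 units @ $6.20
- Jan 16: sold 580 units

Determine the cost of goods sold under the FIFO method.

Jan 10, 392 sold [FIFO — oldest first]: 183 @ $3.75 + 209 @ $4.80 = $1,689.45
Jan 13, 169 sold [FIFO — oldest first]: 120 @ $4.80 + 49 @ $4.05 = $774.45
Jan 16, 580 sold [FIFO — oldest first]: 110 @ $4.05 + 382 @ $8.45 + 88 @ $6.20 = $4,219.00
Total COGS = $1,689.45 + $774.45 + $4,219.00 = $6,682.90
Ending inventory: 303 @ $6.20 = $1,878.60

COGS = $6,682.90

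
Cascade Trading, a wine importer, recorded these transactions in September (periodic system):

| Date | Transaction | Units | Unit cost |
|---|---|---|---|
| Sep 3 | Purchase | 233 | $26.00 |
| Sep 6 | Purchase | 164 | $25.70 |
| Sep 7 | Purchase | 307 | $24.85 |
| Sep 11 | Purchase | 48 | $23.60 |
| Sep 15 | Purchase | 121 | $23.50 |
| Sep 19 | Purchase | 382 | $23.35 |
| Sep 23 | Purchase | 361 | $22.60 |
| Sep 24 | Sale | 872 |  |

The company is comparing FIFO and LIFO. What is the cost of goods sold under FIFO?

FIFO COGS: 233 @ $26.00 + 164 @ $25.70 + 307 @ $24.85 + 48 @ $23.60 + 120 @ $23.50 = $21,854.55
LIFO COGS: 361 @ $22.60 + 382 @ $23.35 + 121 @ $23.50 + 8 @ $23.60 = $20,110.60

COGS = $21,854.55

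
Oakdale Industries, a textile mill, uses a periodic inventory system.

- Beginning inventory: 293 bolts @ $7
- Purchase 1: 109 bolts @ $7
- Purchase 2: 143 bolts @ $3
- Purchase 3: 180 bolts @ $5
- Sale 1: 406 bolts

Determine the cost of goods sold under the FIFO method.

COGS = $2,826

Sale 1 (406) [FIFO — oldest first]: 293 @ $7 + 109 @ $7 + 4 @ $3 = $2,826
Ending inventory: 139 @ $3 + 180 @ $5 = $1,317
Check: goods available $4,143 = COGS $2,826 + ending $1,317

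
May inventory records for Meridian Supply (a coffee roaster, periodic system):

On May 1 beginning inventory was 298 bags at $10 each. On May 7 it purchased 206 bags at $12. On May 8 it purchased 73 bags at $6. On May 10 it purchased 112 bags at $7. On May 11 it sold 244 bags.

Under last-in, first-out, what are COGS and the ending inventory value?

May 11, 244 sold [LIFO — newest first]: 112 @ $7 + 73 @ $6 + 59 @ $12 = $1,930
Ending inventory: 298 @ $10 + 147 @ $12 = $4,744
Check: goods available $6,674 = COGS $1,930 + ending $4,744

COGS = $1,930; ending inventory = $4,744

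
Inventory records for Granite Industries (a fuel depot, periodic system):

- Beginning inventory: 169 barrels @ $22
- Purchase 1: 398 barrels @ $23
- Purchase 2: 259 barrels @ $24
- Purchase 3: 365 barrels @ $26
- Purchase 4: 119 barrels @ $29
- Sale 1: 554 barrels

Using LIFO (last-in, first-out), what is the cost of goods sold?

COGS = $14,621

Sale 1 (554) [LIFO — newest first]: 119 @ $29 + 365 @ $26 + 70 @ $24 = $14,621
Ending inventory: 169 @ $22 + 398 @ $23 + 189 @ $24 = $17,408
Check: goods available $32,029 = COGS $14,621 + ending $17,408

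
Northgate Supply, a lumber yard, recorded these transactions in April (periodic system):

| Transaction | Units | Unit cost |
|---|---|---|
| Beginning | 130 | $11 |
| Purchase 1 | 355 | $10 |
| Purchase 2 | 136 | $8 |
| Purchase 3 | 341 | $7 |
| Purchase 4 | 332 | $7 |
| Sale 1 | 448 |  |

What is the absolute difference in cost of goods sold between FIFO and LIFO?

FIFO COGS: 130 @ $11 + 318 @ $10 = $4,610
LIFO COGS: 332 @ $7 + 116 @ $7 = $3,136
Difference = |$4,610 − $3,136| = $1,474

$1,474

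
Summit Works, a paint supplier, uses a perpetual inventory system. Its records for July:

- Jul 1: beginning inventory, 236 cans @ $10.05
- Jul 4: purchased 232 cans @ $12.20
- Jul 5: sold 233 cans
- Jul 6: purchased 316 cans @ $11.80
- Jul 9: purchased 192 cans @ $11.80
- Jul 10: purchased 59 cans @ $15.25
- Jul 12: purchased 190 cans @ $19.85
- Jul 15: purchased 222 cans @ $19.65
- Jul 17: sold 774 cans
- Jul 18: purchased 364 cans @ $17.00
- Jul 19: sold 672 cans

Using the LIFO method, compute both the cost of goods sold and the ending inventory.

Jul 5, 233 sold [LIFO — newest first]: 232 @ $12.20 + 1 @ $10.05 = $2,840.45
Jul 17, 774 sold [LIFO — newest first]: 222 @ $19.65 + 190 @ $19.85 + 59 @ $15.25 + 192 @ $11.80 + 111 @ $11.80 = $12,608.95
Jul 19, 672 sold [LIFO — newest first]: 364 @ $17.00 + 205 @ $11.80 + 103 @ $10.05 = $9,642.15
Total COGS = $2,840.45 + $12,608.95 + $9,642.15 = $25,091.55
Ending inventory: 132 @ $10.05 = $1,326.60
Check: goods available $26,418.15 = COGS $25,091.55 + ending $1,326.60

COGS = $25,091.55; ending inventory = $1,326.60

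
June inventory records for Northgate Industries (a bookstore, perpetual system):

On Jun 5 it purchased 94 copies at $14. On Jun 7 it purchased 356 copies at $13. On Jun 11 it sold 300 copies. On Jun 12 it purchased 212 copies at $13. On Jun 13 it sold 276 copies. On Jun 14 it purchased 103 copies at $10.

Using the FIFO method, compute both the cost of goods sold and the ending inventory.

COGS = $7,582; ending inventory = $2,148

Jun 11, 300 sold [FIFO — oldest first]: 94 @ $14 + 206 @ $13 = $3,994
Jun 13, 276 sold [FIFO — oldest first]: 150 @ $13 + 126 @ $13 = $3,588
Total COGS = $3,994 + $3,588 = $7,582
Ending inventory: 86 @ $13 + 103 @ $10 = $2,148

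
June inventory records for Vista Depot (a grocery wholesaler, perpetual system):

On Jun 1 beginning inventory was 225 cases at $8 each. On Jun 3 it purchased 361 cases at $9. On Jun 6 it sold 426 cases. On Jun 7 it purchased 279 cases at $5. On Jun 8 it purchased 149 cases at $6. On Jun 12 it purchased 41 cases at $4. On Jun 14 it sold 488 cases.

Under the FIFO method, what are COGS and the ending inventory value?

COGS = $6,738; ending inventory = $764

Jun 6, 426 sold [FIFO — oldest first]: 225 @ $8 + 201 @ $9 = $3,609
Jun 14, 488 sold [FIFO — oldest first]: 160 @ $9 + 279 @ $5 + 49 @ $6 = $3,129
Total COGS = $3,609 + $3,129 = $6,738
Ending inventory: 100 @ $6 + 41 @ $4 = $764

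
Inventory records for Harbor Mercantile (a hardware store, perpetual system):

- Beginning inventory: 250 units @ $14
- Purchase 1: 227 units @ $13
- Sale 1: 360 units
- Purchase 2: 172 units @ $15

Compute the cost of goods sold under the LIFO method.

COGS = $4,813

Sale 1 (360) [LIFO — newest first]: 227 @ $13 + 133 @ $14 = $4,813
Ending inventory: 117 @ $14 + 172 @ $15 = $4,218
Check: goods available $9,031 = COGS $4,813 + ending $4,218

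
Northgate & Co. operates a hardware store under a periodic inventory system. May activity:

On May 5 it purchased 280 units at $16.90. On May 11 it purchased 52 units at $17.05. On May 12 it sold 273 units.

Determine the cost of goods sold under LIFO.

May 12, 273 sold [LIFO — newest first]: 52 @ $17.05 + 221 @ $16.90 = $4,621.50
Ending inventory: 59 @ $16.90 = $997.10
Check: goods available $5,618.60 = COGS $4,621.50 + ending $997.10

COGS = $4,621.50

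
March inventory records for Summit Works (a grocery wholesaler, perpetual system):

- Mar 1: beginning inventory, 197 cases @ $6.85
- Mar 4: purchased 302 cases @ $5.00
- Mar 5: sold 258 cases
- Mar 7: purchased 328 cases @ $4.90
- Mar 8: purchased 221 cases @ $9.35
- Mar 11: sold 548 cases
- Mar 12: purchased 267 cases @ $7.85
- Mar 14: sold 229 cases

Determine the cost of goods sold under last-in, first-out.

Mar 5, 258 sold [LIFO — newest first]: 258 @ $5.00 = $1,290.00
Mar 11, 548 sold [LIFO — newest first]: 221 @ $9.35 + 327 @ $4.90 = $3,668.65
Mar 14, 229 sold [LIFO — newest first]: 229 @ $7.85 = $1,797.65
Total COGS = $1,290.00 + $3,668.65 + $1,797.65 = $6,756.30
Ending inventory: 197 @ $6.85 + 44 @ $5.00 + 1 @ $4.90 + 38 @ $7.85 = $1,872.65

COGS = $6,756.30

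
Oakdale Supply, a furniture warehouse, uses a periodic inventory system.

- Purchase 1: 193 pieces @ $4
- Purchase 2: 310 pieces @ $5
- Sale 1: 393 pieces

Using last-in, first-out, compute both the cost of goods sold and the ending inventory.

Sale 1 (393) [LIFO — newest first]: 310 @ $5 + 83 @ $4 = $1,882
Ending inventory: 110 @ $4 = $440

COGS = $1,882; ending inventory = $440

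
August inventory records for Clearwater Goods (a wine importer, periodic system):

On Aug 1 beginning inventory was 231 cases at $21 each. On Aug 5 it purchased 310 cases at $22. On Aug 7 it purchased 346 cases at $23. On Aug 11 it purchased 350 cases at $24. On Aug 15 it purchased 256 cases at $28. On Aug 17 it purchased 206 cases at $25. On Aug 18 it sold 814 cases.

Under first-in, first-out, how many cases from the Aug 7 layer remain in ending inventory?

Aug 18, 814 sold [FIFO — oldest first]: 231 @ $21 + 310 @ $22 + 273 @ $23 = $17,950
Ending inventory: 73 @ $23 + 350 @ $24 + 256 @ $28 + 206 @ $25 = $22,397
Check: goods available $40,347 = COGS $17,950 + ending $22,397

73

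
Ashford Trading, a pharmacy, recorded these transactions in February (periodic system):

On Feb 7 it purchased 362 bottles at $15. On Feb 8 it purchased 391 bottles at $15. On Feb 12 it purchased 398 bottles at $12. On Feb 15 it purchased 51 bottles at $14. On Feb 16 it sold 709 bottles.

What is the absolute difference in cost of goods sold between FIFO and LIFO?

$1,245

FIFO COGS: 362 @ $15 + 347 @ $15 = $10,635
LIFO COGS: 51 @ $14 + 398 @ $12 + 260 @ $15 = $9,390
Difference = |$10,635 − $9,390| = $1,245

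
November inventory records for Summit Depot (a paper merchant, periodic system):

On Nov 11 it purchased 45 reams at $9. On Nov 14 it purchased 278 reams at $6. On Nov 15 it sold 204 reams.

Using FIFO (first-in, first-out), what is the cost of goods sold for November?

COGS = $1,359

Nov 15, 204 sold [FIFO — oldest first]: 45 @ $9 + 159 @ $6 = $1,359
Ending inventory: 119 @ $6 = $714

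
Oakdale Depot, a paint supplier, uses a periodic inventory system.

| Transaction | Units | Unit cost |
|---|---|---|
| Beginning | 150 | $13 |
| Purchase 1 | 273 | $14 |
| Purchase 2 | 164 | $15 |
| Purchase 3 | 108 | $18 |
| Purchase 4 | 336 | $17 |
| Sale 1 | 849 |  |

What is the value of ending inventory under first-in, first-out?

Ending inventory = $3,094

Sale 1 (849) [FIFO — oldest first]: 150 @ $13 + 273 @ $14 + 164 @ $15 + 108 @ $18 + 154 @ $17 = $12,794
Ending inventory: 182 @ $17 = $3,094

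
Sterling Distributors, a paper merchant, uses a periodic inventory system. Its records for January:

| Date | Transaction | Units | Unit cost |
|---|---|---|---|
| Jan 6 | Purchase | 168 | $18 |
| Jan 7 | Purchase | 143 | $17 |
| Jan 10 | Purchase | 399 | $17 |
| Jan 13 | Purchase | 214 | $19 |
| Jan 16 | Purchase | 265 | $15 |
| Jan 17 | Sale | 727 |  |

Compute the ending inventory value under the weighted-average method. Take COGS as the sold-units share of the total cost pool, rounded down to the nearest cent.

Jan 17, sell 727: 727/1189 × $20,279.00 → $12,399.35
Ending inventory (cost pool remaining) = $7,879.65

Ending inventory = $7,879.65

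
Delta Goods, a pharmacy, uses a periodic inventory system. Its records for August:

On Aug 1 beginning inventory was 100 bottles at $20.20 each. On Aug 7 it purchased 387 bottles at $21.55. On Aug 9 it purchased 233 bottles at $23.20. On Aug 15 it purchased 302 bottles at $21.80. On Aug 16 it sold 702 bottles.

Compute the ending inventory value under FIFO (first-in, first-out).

Ending inventory = $7,001.20

Aug 16, 702 sold [FIFO — oldest first]: 100 @ $20.20 + 387 @ $21.55 + 215 @ $23.20 = $15,347.85
Ending inventory: 18 @ $23.20 + 302 @ $21.80 = $7,001.20
Check: goods available $22,349.05 = COGS $15,347.85 + ending $7,001.20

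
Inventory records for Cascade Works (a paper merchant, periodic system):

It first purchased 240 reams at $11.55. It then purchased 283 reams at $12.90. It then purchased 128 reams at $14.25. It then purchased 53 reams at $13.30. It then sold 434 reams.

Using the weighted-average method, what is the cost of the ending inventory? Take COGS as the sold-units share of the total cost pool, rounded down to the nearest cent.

Sale 1, sell 434: 434/704 × $8,951.60 → $5,518.45
Ending inventory (cost pool remaining) = $3,433.15
Check: goods available $8,951.60 = COGS $5,518.45 + ending $3,433.15

Ending inventory = $3,433.15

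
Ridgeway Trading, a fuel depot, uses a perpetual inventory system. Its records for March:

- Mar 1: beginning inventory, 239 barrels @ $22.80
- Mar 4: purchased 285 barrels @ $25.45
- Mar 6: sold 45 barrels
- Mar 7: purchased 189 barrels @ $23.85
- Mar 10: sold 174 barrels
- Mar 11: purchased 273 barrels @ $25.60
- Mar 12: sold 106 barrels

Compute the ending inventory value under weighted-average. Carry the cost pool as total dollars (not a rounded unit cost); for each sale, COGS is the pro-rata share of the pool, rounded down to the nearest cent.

After Mar 1: 239 on hand, pool $5,449.20 (≈ $22.8000 each)
After Mar 4: 524 on hand, pool $12,702.45 (≈ $24.2413 each)
Mar 6, sell 45: 45/524 × $12,702.45 → $1,090.85
After Mar 7: 668 on hand, pool $16,119.25 (≈ $24.1306 each)
Mar 10, sell 174: 174/668 × $16,119.25 → $4,198.72
After Mar 11: 767 on hand, pool $18,909.33 (≈ $24.6536 each)
Mar 12, sell 106: 106/767 × $18,909.33 → $2,613.28
Total COGS = $1,090.85 + $4,198.72 + $2,613.28 = $7,902.85
Ending inventory (cost pool remaining) = $16,296.05
Check: goods available $24,198.90 = COGS $7,902.85 + ending $16,296.05

Ending inventory = $16,296.05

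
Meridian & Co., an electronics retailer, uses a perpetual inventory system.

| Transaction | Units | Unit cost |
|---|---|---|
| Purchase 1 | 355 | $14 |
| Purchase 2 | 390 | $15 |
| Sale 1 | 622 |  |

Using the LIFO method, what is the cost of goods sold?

COGS = $9,098

Sale 1 (622) [LIFO — newest first]: 390 @ $15 + 232 @ $14 = $9,098
Ending inventory: 123 @ $14 = $1,722
Check: goods available $10,820 = COGS $9,098 + ending $1,722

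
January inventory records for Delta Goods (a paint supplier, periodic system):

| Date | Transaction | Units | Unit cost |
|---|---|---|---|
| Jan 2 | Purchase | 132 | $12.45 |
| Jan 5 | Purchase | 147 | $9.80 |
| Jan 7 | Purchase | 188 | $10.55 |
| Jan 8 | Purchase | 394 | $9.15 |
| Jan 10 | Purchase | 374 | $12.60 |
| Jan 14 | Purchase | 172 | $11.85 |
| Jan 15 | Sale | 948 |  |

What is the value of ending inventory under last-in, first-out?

Jan 15, 948 sold [LIFO — newest first]: 172 @ $11.85 + 374 @ $12.60 + 394 @ $9.15 + 8 @ $10.55 = $10,440.10
Ending inventory: 132 @ $12.45 + 147 @ $9.80 + 180 @ $10.55 = $4,983.00

Ending inventory = $4,983.00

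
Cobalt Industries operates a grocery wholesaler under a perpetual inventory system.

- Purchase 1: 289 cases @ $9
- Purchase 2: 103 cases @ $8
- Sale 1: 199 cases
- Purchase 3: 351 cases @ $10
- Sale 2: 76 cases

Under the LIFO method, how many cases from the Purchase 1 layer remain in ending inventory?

193

Sale 1 (199) [LIFO — newest first]: 103 @ $8 + 96 @ $9 = $1,688
Sale 2 (76) [LIFO — newest first]: 76 @ $10 = $760
Total COGS = $1,688 + $760 = $2,448
Ending inventory: 193 @ $9 + 275 @ $10 = $4,487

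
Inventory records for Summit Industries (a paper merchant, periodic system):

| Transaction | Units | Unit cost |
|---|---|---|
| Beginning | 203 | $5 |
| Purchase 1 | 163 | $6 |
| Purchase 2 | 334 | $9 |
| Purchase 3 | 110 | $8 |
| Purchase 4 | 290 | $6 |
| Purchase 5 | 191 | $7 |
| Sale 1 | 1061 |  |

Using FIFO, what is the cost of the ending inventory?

Sale 1 (1061) [FIFO — oldest first]: 203 @ $5 + 163 @ $6 + 334 @ $9 + 110 @ $8 + 251 @ $6 = $7,385
Ending inventory: 39 @ $6 + 191 @ $7 = $1,571

Ending inventory = $1,571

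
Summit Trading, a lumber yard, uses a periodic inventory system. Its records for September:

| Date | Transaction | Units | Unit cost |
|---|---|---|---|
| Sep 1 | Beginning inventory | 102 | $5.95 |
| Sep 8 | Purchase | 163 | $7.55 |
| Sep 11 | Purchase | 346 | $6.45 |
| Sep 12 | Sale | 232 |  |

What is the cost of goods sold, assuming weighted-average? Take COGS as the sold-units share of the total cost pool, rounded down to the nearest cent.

Sep 12, sell 232: 232/611 × $4,069.25 → $1,545.11
Ending inventory (cost pool remaining) = $2,524.14
Check: goods available $4,069.25 = COGS $1,545.11 + ending $2,524.14

COGS = $1,545.11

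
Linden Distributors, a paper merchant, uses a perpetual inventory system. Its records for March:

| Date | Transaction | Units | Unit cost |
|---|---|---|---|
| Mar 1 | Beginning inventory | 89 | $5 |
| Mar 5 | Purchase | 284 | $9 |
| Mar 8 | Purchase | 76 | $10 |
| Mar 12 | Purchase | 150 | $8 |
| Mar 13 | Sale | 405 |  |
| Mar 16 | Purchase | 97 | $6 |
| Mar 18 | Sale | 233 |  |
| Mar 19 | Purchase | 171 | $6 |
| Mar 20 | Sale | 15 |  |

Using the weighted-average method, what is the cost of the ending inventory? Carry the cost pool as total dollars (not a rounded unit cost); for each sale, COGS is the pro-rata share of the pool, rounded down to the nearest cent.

Ending inventory = $1,366.47

After Mar 1: 89 on hand, pool $445.00 (≈ $5.0000 each)
After Mar 5: 373 on hand, pool $3,001.00 (≈ $8.0456 each)
After Mar 8: 449 on hand, pool $3,761.00 (≈ $8.3764 each)
After Mar 12: 599 on hand, pool $4,961.00 (≈ $8.2821 each)
Mar 13, sell 405: 405/599 × $4,961.00 → $3,354.26
After Mar 16: 291 on hand, pool $2,188.74 (≈ $7.5214 each)
Mar 18, sell 233: 233/291 × $2,188.74 → $1,752.49
After Mar 19: 229 on hand, pool $1,462.25 (≈ $6.3854 each)
Mar 20, sell 15: 15/229 × $1,462.25 → $95.78
Total COGS = $3,354.26 + $1,752.49 + $95.78 = $5,202.53
Ending inventory (cost pool remaining) = $1,366.47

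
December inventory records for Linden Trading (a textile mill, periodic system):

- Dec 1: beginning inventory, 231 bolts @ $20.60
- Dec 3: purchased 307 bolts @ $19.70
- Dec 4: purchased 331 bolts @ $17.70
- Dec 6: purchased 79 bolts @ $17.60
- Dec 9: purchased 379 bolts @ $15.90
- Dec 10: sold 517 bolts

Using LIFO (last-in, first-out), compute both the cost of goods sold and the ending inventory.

Dec 10, 517 sold [LIFO — newest first]: 379 @ $15.90 + 79 @ $17.60 + 59 @ $17.70 = $8,460.80
Ending inventory: 231 @ $20.60 + 307 @ $19.70 + 272 @ $17.70 = $15,620.90

COGS = $8,460.80; ending inventory = $15,620.90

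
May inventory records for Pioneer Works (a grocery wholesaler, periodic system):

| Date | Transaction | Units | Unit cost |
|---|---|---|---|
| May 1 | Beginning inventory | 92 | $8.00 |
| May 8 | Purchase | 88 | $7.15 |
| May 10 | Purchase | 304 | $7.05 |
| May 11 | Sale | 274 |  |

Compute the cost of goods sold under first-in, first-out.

May 11, 274 sold [FIFO — oldest first]: 92 @ $8.00 + 88 @ $7.15 + 94 @ $7.05 = $2,027.90
Ending inventory: 210 @ $7.05 = $1,480.50

COGS = $2,027.90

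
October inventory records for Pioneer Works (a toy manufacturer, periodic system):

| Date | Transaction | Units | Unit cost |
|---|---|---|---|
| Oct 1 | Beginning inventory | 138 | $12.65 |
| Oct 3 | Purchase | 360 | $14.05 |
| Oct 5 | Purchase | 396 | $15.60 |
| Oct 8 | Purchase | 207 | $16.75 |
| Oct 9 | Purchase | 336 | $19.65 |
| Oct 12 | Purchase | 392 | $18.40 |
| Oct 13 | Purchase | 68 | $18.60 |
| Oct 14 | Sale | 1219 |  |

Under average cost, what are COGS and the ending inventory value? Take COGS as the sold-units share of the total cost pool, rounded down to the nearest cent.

Oct 14, sell 1219: 1219/1897 × $31,528.55 → $20,260.04
Ending inventory (cost pool remaining) = $11,268.51
Check: goods available $31,528.55 = COGS $20,260.04 + ending $11,268.51

COGS = $20,260.04; ending inventory = $11,268.51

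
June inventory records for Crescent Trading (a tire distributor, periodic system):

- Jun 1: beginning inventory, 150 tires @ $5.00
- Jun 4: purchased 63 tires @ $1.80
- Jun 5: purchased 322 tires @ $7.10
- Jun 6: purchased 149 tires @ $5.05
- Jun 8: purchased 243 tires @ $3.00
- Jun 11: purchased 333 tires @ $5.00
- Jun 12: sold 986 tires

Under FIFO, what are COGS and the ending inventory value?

Jun 12, 986 sold [FIFO — oldest first]: 150 @ $5.00 + 63 @ $1.80 + 322 @ $7.10 + 149 @ $5.05 + 243 @ $3.00 + 59 @ $5.00 = $4,926.05
Ending inventory: 274 @ $5.00 = $1,370.00

COGS = $4,926.05; ending inventory = $1,370.00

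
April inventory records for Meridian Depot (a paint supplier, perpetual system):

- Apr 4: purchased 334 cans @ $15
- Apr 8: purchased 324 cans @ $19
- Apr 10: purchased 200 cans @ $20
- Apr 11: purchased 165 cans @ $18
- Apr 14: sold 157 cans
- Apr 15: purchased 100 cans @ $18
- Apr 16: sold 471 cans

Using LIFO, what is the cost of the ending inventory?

Apr 14, 157 sold [LIFO — newest first]: 157 @ $18 = $2,826
Apr 16, 471 sold [LIFO — newest first]: 100 @ $18 + 8 @ $18 + 200 @ $20 + 163 @ $19 = $9,041
Total COGS = $2,826 + $9,041 = $11,867
Ending inventory: 334 @ $15 + 161 @ $19 = $8,069
Check: goods available $19,936 = COGS $11,867 + ending $8,069

Ending inventory = $8,069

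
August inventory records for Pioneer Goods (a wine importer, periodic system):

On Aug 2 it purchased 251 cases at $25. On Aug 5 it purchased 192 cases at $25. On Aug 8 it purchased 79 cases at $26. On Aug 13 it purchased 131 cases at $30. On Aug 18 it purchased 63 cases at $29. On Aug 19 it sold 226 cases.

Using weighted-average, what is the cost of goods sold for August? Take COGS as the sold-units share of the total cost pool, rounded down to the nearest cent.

Aug 19, sell 226: 226/716 × $18,886.00 → $5,961.22
Ending inventory (cost pool remaining) = $12,924.78
Check: goods available $18,886.00 = COGS $5,961.22 + ending $12,924.78

COGS = $5,961.22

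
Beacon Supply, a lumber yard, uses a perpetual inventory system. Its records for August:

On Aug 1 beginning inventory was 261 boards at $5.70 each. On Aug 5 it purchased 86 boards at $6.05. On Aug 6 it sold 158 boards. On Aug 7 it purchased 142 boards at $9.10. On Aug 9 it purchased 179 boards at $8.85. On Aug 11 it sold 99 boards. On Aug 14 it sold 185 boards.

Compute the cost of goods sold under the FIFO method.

Aug 6, 158 sold [FIFO — oldest first]: 158 @ $5.70 = $900.60
Aug 11, 99 sold [FIFO — oldest first]: 99 @ $5.70 = $564.30
Aug 14, 185 sold [FIFO — oldest first]: 4 @ $5.70 + 86 @ $6.05 + 95 @ $9.10 = $1,407.60
Total COGS = $900.60 + $564.30 + $1,407.60 = $2,872.50
Ending inventory: 47 @ $9.10 + 179 @ $8.85 = $2,011.85

COGS = $2,872.50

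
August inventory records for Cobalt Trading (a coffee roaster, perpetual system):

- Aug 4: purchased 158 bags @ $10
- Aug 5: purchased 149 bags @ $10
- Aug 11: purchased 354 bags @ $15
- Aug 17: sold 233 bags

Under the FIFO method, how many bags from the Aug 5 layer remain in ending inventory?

Aug 17, 233 sold [FIFO — oldest first]: 158 @ $10 + 75 @ $10 = $2,330
Ending inventory: 74 @ $10 + 354 @ $15 = $6,050
Check: goods available $8,380 = COGS $2,330 + ending $6,050

74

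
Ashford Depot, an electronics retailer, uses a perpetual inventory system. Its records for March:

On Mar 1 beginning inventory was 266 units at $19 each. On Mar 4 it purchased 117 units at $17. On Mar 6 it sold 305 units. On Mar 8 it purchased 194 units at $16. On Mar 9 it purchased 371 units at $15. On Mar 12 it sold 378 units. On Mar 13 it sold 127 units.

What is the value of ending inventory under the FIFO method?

Ending inventory = $2,070

Mar 6, 305 sold [FIFO — oldest first]: 266 @ $19 + 39 @ $17 = $5,717
Mar 12, 378 sold [FIFO — oldest first]: 78 @ $17 + 194 @ $16 + 106 @ $15 = $6,020
Mar 13, 127 sold [FIFO — oldest first]: 127 @ $15 = $1,905
Total COGS = $5,717 + $6,020 + $1,905 = $13,642
Ending inventory: 138 @ $15 = $2,070
Check: goods available $15,712 = COGS $13,642 + ending $2,070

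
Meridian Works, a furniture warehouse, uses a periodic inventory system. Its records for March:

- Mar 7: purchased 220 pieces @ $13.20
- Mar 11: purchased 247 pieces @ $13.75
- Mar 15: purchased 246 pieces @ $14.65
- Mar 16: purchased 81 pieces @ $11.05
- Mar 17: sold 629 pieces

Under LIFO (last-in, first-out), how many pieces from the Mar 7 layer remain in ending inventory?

165

Mar 17, 629 sold [LIFO — newest first]: 81 @ $11.05 + 246 @ $14.65 + 247 @ $13.75 + 55 @ $13.20 = $8,621.20
Ending inventory: 165 @ $13.20 = $2,178.00
Check: goods available $10,799.20 = COGS $8,621.20 + ending $2,178.00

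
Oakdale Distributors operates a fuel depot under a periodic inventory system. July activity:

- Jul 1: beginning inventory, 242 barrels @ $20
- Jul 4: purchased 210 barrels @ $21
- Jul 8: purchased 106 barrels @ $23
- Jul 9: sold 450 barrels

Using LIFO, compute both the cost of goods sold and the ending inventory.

Jul 9, 450 sold [LIFO — newest first]: 106 @ $23 + 210 @ $21 + 134 @ $20 = $9,528
Ending inventory: 108 @ $20 = $2,160
Check: goods available $11,688 = COGS $9,528 + ending $2,160

COGS = $9,528; ending inventory = $2,160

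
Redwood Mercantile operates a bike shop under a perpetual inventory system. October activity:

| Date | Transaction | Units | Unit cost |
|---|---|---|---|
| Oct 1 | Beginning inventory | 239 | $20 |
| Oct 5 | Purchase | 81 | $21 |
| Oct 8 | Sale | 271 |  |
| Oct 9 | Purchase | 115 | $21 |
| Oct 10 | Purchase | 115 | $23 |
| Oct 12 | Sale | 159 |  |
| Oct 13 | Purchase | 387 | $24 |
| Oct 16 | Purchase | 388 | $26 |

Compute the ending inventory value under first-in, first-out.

Oct 8, 271 sold [FIFO — oldest first]: 239 @ $20 + 32 @ $21 = $5,452
Oct 12, 159 sold [FIFO — oldest first]: 49 @ $21 + 110 @ $21 = $3,339
Total COGS = $5,452 + $3,339 = $8,791
Ending inventory: 5 @ $21 + 115 @ $23 + 387 @ $24 + 388 @ $26 = $22,126
Check: goods available $30,917 = COGS $8,791 + ending $22,126

Ending inventory = $22,126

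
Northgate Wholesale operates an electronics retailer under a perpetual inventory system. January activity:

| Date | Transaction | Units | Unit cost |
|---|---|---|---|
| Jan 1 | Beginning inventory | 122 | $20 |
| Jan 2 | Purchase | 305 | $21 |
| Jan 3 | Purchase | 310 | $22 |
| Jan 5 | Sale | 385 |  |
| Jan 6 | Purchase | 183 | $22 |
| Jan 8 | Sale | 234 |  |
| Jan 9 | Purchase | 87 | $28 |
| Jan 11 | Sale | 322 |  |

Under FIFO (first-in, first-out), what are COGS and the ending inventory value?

COGS = $20,279; ending inventory = $1,848

Jan 5, 385 sold [FIFO — oldest first]: 122 @ $20 + 263 @ $21 = $7,963
Jan 8, 234 sold [FIFO — oldest first]: 42 @ $21 + 192 @ $22 = $5,106
Jan 11, 322 sold [FIFO — oldest first]: 118 @ $22 + 183 @ $22 + 21 @ $28 = $7,210
Total COGS = $7,963 + $5,106 + $7,210 = $20,279
Ending inventory: 66 @ $28 = $1,848
Check: goods available $22,127 = COGS $20,279 + ending $1,848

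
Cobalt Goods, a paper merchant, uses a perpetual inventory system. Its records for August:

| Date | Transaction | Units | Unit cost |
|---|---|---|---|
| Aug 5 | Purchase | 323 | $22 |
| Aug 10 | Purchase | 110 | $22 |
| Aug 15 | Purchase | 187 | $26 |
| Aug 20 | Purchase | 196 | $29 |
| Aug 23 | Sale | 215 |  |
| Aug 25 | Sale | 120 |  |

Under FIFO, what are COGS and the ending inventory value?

COGS = $7,370; ending inventory = $12,702

Aug 23, 215 sold [FIFO — oldest first]: 215 @ $22 = $4,730
Aug 25, 120 sold [FIFO — oldest first]: 108 @ $22 + 12 @ $22 = $2,640
Total COGS = $4,730 + $2,640 = $7,370
Ending inventory: 98 @ $22 + 187 @ $26 + 196 @ $29 = $12,702
Check: goods available $20,072 = COGS $7,370 + ending $12,702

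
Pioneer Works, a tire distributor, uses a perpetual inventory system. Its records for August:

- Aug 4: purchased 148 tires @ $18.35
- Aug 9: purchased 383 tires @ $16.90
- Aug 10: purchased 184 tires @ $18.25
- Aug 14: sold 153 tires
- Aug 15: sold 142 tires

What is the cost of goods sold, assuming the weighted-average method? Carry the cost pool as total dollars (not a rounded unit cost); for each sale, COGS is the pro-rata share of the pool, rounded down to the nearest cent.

COGS = $5,176.52

After Aug 4: 148 on hand, pool $2,715.80 (≈ $18.3500 each)
After Aug 9: 531 on hand, pool $9,188.50 (≈ $17.3041 each)
After Aug 10: 715 on hand, pool $12,546.50 (≈ $17.5476 each)
Aug 14, sell 153: 153/715 × $12,546.50 → $2,684.77
Aug 15, sell 142: 142/562 × $9,861.73 → $2,491.75
Total COGS = $2,684.77 + $2,491.75 = $5,176.52
Ending inventory (cost pool remaining) = $7,369.98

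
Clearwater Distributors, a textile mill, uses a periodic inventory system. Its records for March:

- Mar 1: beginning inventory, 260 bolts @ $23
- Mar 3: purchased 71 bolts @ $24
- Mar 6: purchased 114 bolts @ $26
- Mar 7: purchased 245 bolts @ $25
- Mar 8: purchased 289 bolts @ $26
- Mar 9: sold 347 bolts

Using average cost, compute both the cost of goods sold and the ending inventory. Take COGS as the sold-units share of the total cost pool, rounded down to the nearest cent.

COGS = $8,608.36; ending inventory = $15,678.64

Mar 9, sell 347: 347/979 × $24,287.00 → $8,608.36
Ending inventory (cost pool remaining) = $15,678.64
Check: goods available $24,287.00 = COGS $8,608.36 + ending $15,678.64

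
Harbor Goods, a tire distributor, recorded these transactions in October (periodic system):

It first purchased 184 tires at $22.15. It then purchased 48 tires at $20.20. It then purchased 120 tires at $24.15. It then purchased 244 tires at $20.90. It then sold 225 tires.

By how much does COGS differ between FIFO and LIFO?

FIFO COGS: 184 @ $22.15 + 41 @ $20.20 = $4,903.80
LIFO COGS: 225 @ $20.90 = $4,702.50
Difference = |$4,903.80 − $4,702.50| = $201.30

$201.30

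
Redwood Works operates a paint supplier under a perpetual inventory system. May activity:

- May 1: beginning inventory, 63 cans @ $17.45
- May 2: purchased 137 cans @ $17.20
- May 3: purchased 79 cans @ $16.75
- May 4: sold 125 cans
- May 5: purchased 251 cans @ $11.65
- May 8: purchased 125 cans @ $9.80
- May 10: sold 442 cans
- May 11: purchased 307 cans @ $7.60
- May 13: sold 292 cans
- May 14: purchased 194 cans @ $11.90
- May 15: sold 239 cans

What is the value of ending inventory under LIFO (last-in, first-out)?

May 4, 125 sold [LIFO — newest first]: 79 @ $16.75 + 46 @ $17.20 = $2,114.45
May 10, 442 sold [LIFO — newest first]: 125 @ $9.80 + 251 @ $11.65 + 66 @ $17.20 = $5,284.35
May 13, 292 sold [LIFO — newest first]: 292 @ $7.60 = $2,219.20
May 15, 239 sold [LIFO — newest first]: 194 @ $11.90 + 15 @ $7.60 + 25 @ $17.20 + 5 @ $17.45 = $2,939.85
Total COGS = $2,114.45 + $5,284.35 + $2,219.20 + $2,939.85 = $12,557.85
Ending inventory: 58 @ $17.45 = $1,012.10

Ending inventory = $1,012.10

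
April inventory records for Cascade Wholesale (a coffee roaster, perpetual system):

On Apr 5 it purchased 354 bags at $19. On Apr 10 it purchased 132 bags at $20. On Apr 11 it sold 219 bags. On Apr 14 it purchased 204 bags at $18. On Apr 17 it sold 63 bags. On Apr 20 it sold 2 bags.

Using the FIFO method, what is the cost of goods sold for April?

COGS = $5,396

Apr 11, 219 sold [FIFO — oldest first]: 219 @ $19 = $4,161
Apr 17, 63 sold [FIFO — oldest first]: 63 @ $19 = $1,197
Apr 20, 2 sold [FIFO — oldest first]: 2 @ $19 = $38
Total COGS = $4,161 + $1,197 + $38 = $5,396
Ending inventory: 70 @ $19 + 132 @ $20 + 204 @ $18 = $7,642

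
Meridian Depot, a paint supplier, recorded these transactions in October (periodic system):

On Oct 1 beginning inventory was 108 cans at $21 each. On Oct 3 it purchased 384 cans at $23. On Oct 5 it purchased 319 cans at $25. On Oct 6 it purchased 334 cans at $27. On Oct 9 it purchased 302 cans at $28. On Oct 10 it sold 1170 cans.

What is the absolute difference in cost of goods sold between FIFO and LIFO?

$1,601

FIFO COGS: 108 @ $21 + 384 @ $23 + 319 @ $25 + 334 @ $27 + 25 @ $28 = $28,793
LIFO COGS: 302 @ $28 + 334 @ $27 + 319 @ $25 + 215 @ $23 = $30,394
Difference = |$28,793 − $30,394| = $1,601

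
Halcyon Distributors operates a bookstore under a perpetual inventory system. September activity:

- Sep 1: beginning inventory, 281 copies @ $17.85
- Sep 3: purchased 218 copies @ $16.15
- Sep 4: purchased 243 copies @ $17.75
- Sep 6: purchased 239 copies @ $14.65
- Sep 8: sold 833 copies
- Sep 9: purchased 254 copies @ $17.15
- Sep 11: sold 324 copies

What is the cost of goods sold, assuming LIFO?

COGS = $19,314.95

Sep 8, 833 sold [LIFO — newest first]: 239 @ $14.65 + 243 @ $17.75 + 218 @ $16.15 + 133 @ $17.85 = $13,709.35
Sep 11, 324 sold [LIFO — newest first]: 254 @ $17.15 + 70 @ $17.85 = $5,605.60
Total COGS = $13,709.35 + $5,605.60 = $19,314.95
Ending inventory: 78 @ $17.85 = $1,392.30
Check: goods available $20,707.25 = COGS $19,314.95 + ending $1,392.30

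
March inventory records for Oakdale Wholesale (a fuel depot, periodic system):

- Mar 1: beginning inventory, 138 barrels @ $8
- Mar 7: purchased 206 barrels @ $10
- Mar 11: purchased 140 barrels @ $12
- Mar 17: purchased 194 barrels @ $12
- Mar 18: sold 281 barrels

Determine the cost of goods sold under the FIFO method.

COGS = $2,534

Mar 18, 281 sold [FIFO — oldest first]: 138 @ $8 + 143 @ $10 = $2,534
Ending inventory: 63 @ $10 + 140 @ $12 + 194 @ $12 = $4,638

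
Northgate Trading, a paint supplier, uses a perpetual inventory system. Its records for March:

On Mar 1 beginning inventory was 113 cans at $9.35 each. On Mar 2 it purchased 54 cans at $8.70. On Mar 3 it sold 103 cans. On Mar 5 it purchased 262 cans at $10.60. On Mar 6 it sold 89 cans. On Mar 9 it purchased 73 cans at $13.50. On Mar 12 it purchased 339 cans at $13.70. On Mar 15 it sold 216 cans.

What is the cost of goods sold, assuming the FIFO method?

COGS = $4,080.95

Mar 3, 103 sold [FIFO — oldest first]: 103 @ $9.35 = $963.05
Mar 6, 89 sold [FIFO — oldest first]: 10 @ $9.35 + 54 @ $8.70 + 25 @ $10.60 = $828.30
Mar 15, 216 sold [FIFO — oldest first]: 216 @ $10.60 = $2,289.60
Total COGS = $963.05 + $828.30 + $2,289.60 = $4,080.95
Ending inventory: 21 @ $10.60 + 73 @ $13.50 + 339 @ $13.70 = $5,852.40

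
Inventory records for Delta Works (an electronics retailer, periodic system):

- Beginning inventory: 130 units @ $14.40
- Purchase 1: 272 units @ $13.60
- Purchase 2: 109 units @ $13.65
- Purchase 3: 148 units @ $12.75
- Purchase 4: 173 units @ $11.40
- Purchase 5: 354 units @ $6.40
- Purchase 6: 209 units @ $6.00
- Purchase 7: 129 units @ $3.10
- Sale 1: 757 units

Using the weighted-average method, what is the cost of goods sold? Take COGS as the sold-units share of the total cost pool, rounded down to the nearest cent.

Sale 1, sell 757: 757/1524 × $14,837.75 → $7,370.19
Ending inventory (cost pool remaining) = $7,467.56
Check: goods available $14,837.75 = COGS $7,370.19 + ending $7,467.56

COGS = $7,370.19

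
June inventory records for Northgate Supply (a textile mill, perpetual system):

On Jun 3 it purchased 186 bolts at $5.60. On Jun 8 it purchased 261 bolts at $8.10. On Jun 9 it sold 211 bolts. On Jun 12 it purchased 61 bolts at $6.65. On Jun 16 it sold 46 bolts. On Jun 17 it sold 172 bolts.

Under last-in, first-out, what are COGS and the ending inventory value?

COGS = $3,118.95; ending inventory = $442.40

Jun 9, 211 sold [LIFO — newest first]: 211 @ $8.10 = $1,709.10
Jun 16, 46 sold [LIFO — newest first]: 46 @ $6.65 = $305.90
Jun 17, 172 sold [LIFO — newest first]: 15 @ $6.65 + 50 @ $8.10 + 107 @ $5.60 = $1,103.95
Total COGS = $1,709.10 + $305.90 + $1,103.95 = $3,118.95
Ending inventory: 79 @ $5.60 = $442.40
Check: goods available $3,561.35 = COGS $3,118.95 + ending $442.40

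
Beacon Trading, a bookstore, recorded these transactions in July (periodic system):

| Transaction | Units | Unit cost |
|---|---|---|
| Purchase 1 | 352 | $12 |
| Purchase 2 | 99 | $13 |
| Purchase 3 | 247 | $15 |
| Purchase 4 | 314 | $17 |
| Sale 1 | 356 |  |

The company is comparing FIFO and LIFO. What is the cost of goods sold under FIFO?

FIFO COGS: 352 @ $12 + 4 @ $13 = $4,276
LIFO COGS: 314 @ $17 + 42 @ $15 = $5,968

COGS = $4,276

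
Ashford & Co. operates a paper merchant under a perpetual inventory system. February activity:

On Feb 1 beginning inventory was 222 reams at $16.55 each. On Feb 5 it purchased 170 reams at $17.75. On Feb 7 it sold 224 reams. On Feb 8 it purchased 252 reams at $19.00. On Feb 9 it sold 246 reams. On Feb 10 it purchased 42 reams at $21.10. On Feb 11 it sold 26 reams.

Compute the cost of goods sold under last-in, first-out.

COGS = $9,133.80

Feb 7, 224 sold [LIFO — newest first]: 170 @ $17.75 + 54 @ $16.55 = $3,911.20
Feb 9, 246 sold [LIFO — newest first]: 246 @ $19.00 = $4,674.00
Feb 11, 26 sold [LIFO — newest first]: 26 @ $21.10 = $548.60
Total COGS = $3,911.20 + $4,674.00 + $548.60 = $9,133.80
Ending inventory: 168 @ $16.55 + 6 @ $19.00 + 16 @ $21.10 = $3,232.00
Check: goods available $12,365.80 = COGS $9,133.80 + ending $3,232.00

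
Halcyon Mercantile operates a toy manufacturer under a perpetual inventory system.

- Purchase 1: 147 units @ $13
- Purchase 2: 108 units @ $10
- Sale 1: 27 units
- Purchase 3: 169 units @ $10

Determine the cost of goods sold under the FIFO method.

COGS = $351

Sale 1 (27) [FIFO — oldest first]: 27 @ $13 = $351
Ending inventory: 120 @ $13 + 108 @ $10 + 169 @ $10 = $4,330
Check: goods available $4,681 = COGS $351 + ending $4,330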